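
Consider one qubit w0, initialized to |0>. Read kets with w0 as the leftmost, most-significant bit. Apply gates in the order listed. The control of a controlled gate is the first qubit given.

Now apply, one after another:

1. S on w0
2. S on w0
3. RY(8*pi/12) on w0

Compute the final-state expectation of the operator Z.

The expectation value of Z is -1/2.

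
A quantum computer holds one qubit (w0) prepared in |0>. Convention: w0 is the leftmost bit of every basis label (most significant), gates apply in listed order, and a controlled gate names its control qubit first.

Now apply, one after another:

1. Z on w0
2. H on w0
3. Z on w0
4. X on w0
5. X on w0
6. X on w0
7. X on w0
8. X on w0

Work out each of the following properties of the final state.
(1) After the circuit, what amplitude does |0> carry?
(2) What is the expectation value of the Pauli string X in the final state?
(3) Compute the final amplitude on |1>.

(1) |0> carries amplitude -sqrt(2)/2 in the final state.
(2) The observable X averages to -1.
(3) The final state's coefficient on |1> equals sqrt(2)/2.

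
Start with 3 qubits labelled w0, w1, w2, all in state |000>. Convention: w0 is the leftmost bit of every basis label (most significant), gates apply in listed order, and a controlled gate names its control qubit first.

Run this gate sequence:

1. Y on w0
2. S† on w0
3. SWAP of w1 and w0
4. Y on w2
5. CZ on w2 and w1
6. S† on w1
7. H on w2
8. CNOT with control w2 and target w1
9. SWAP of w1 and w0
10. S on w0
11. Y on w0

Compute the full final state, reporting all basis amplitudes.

The resulting statevector has amplitude -sqrt(2)/2 on |000>, sqrt(2)*I/2 on |101>, and 0 on every other basis state.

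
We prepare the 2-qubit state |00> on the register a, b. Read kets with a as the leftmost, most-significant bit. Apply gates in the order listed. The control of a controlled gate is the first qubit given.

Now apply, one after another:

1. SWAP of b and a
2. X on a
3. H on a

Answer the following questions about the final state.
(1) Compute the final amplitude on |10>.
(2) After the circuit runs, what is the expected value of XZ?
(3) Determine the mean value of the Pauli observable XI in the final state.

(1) The final state's coefficient on |10> equals -sqrt(2)/2.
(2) The expectation value of XZ is -1.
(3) The observable XI averages to -1.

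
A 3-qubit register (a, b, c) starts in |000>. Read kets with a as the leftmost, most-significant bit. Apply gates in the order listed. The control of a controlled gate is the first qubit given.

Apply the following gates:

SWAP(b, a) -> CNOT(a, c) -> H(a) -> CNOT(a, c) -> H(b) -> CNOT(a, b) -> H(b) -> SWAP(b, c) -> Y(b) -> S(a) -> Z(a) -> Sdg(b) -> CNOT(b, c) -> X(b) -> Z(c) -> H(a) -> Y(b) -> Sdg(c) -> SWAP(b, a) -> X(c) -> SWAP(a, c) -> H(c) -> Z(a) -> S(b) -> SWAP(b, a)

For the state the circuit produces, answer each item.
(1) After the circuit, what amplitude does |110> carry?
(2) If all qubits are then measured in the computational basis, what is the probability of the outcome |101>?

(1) The final state's coefficient on |110> equals -sqrt(2)/4.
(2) A full measurement returns |101> with probability 1/8.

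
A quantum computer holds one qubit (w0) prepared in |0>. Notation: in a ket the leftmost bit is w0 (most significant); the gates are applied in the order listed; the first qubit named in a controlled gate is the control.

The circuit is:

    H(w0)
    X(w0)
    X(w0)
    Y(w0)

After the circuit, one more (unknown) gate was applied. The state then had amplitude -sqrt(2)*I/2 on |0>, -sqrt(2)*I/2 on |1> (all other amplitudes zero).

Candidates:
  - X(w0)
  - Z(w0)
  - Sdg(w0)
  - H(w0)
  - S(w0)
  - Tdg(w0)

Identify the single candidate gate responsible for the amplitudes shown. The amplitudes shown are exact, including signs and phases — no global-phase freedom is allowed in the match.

The unique candidate consistent with the amplitudes is Z(w0). Key observation: the block from step 2 through step 3 cancels to the identity and can be dropped.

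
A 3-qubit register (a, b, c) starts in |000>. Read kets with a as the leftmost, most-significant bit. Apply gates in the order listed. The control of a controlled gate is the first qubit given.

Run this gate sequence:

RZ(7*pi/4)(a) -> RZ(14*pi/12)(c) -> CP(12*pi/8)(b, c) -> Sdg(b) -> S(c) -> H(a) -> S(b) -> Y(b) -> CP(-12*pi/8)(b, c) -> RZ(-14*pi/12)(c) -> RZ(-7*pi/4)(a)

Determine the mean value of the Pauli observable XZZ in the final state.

The observable XZZ averages to -sqrt(2)/2.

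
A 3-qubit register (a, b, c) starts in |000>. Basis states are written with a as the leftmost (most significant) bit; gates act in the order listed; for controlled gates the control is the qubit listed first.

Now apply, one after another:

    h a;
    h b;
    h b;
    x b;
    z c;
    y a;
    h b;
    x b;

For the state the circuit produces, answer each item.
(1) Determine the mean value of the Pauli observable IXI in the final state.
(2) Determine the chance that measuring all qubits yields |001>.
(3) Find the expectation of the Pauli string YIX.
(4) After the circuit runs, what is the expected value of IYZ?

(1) In the final state, IXI has expectation -1.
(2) A full measurement returns |001> with probability 0.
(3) The expectation value of YIX is 0.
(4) The expectation value of IYZ is 0.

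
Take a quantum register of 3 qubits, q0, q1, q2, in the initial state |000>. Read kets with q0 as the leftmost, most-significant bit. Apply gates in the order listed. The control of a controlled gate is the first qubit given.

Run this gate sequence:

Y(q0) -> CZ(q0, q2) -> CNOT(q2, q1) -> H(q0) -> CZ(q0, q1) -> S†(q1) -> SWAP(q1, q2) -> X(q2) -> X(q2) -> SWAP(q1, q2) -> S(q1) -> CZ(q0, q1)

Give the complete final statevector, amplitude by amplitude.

The final amplitudes are sqrt(2)*I/2 on |000>, -sqrt(2)*I/2 on |100>, and 0 on every other basis state. Key observation: steps 5-12 multiply out to the identity, so the circuit reduces to the remaining gates.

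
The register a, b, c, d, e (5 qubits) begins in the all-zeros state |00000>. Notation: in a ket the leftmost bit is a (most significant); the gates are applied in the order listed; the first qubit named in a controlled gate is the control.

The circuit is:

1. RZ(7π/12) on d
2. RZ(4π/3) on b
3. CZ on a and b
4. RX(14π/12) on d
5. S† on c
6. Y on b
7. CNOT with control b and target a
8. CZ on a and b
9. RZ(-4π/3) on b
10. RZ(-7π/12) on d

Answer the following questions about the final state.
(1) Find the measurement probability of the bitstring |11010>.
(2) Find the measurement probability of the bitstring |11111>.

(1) The probability of measuring |11010> is sqrt(3)/4 + 1/2.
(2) Outcome |11111> occurs with probability 0.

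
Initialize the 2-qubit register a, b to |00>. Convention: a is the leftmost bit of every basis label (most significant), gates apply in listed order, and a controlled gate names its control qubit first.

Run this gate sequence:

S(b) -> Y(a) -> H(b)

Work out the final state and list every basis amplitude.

The resulting statevector has amplitude 0 on |00>, 0 on |01>, sqrt(2)*I/2 on |10>, sqrt(2)*I/2 on |11>.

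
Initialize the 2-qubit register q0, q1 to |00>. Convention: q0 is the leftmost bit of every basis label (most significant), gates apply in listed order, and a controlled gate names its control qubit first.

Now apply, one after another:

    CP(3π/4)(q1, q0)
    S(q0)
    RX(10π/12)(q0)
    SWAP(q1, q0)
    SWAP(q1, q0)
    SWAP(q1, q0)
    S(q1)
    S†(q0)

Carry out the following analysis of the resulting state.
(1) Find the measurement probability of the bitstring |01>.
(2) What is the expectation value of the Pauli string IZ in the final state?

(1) The probability of measuring |01> is sqrt(3)/4 + 1/2. Key observation: steps 5-6 multiply out to the identity, so the circuit reduces to the remaining gates.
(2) In the final state, IZ has expectation -sqrt(3)/2.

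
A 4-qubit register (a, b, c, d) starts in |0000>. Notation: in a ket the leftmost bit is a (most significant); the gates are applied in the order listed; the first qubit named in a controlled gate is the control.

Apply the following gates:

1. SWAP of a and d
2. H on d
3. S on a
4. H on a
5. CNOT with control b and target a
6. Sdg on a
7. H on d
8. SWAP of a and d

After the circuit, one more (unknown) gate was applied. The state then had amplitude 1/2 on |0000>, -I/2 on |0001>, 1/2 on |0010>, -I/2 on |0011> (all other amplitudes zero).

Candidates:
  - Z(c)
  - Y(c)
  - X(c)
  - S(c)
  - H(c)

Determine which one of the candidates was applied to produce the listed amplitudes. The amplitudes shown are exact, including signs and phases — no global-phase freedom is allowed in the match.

The unique candidate consistent with the amplitudes is H(c).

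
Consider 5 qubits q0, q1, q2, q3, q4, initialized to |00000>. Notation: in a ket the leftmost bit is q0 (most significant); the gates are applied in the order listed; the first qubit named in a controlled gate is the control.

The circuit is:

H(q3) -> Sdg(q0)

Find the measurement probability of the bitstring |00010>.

Outcome |00010> occurs with probability 1/2.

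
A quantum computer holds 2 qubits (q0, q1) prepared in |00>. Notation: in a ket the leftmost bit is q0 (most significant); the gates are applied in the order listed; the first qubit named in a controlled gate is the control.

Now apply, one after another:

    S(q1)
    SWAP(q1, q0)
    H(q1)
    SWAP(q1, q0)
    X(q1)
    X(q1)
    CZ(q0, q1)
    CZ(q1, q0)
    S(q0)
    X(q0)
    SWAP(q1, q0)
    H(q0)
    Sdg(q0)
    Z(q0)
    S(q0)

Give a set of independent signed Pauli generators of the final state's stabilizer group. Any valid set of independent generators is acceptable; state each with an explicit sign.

One valid set of independent stabilizer generators is -XI, -IY (any independent generating set of the same group is equally correct).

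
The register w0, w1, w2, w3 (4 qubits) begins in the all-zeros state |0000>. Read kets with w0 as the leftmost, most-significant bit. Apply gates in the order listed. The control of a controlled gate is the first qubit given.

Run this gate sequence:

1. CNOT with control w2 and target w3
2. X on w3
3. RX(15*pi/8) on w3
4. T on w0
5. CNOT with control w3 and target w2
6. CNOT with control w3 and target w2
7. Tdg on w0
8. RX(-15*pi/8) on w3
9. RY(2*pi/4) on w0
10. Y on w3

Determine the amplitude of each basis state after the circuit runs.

After the circuit, the state carries amplitude -sqrt(2)*I/2 on |0000>, -sqrt(2)*I/2 on |1000>, and 0 on every other basis state.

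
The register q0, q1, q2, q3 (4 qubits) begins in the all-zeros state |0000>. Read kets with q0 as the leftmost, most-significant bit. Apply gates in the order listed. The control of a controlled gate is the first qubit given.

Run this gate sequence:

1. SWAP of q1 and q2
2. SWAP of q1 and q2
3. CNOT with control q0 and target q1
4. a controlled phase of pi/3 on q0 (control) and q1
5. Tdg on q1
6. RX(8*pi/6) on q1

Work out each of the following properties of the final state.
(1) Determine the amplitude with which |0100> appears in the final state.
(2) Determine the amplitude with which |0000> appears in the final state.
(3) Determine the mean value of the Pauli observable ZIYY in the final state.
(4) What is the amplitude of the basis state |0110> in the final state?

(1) The final state's coefficient on |0100> equals -sqrt(3)*I/2. Key observation: the block from step 1 through step 2 cancels to the identity and can be dropped.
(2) The amplitude on |0000> is -1/2.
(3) In the final state, ZIYY has expectation 0.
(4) |0110> carries amplitude 0 in the final state.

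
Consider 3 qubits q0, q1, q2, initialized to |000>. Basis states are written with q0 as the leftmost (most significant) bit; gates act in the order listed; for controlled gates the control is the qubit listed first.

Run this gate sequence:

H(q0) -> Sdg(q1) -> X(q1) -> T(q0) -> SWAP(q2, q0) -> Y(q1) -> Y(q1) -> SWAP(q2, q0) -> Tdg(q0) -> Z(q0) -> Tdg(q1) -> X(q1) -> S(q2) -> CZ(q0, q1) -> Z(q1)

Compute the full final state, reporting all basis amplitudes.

After the circuit, the state carries amplitude -sqrt(2)*exp(3*I*pi/4)/2 on |000>, sqrt(2)*exp(3*I*pi/4)/2 on |100>, and 0 on every other basis state. Key observation: gates 4-9 undo each other exactly, leaving only the rest of the circuit to track.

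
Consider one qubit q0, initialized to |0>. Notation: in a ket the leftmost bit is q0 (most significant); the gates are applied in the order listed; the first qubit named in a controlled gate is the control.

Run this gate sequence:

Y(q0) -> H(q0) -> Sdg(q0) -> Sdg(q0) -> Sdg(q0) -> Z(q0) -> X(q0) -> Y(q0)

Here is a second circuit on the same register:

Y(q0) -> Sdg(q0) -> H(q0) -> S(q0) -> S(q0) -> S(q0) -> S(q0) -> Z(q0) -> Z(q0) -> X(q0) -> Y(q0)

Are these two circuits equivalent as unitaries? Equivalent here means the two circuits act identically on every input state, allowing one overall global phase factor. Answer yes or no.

No — the two circuits implement different unitaries, even allowing a global phase.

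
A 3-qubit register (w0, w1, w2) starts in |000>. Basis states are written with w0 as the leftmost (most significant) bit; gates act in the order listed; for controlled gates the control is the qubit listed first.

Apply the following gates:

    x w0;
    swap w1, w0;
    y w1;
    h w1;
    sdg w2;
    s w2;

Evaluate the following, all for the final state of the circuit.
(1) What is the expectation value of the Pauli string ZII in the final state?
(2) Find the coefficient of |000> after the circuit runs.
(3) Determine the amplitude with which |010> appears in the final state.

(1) The expectation value of ZII is 1.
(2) The amplitude on |000> is -sqrt(2)*I/2.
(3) The final state's coefficient on |010> equals -sqrt(2)*I/2.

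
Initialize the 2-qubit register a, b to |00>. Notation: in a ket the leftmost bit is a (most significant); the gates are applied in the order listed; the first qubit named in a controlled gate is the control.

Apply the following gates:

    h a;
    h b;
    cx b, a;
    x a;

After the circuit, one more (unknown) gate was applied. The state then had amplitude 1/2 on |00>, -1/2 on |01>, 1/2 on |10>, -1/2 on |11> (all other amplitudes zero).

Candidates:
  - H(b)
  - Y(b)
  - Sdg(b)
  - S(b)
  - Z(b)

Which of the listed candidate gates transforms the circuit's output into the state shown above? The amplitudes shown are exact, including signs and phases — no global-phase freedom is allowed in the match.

The unique candidate consistent with the amplitudes is Z(b).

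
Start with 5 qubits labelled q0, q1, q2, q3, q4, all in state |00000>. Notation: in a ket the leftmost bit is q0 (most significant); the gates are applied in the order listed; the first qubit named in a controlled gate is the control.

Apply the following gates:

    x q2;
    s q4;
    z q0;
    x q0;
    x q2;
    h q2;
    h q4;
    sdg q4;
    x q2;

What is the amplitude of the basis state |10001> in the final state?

The final state's coefficient on |10001> equals -I/2.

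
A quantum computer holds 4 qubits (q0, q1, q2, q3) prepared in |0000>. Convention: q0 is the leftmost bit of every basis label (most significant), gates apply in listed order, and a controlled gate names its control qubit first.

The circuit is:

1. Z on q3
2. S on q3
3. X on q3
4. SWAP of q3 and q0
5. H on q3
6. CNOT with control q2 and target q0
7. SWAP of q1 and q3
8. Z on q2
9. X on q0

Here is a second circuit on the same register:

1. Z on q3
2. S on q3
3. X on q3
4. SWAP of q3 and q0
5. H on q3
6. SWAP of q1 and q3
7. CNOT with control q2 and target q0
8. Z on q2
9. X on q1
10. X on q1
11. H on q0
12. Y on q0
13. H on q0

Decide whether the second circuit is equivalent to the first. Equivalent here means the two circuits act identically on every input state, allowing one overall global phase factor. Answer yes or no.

No, they are not equivalent — no single phase factor reconciles the two unitaries.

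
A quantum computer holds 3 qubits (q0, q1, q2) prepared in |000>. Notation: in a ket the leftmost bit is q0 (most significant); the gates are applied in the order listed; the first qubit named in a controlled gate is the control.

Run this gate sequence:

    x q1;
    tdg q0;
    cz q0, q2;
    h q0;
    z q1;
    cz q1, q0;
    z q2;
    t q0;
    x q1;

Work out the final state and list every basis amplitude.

The final amplitudes are -sqrt(2)/2 on |000>, sqrt(2)*exp(I*pi/4)/2 on |100>, and 0 on every other basis state.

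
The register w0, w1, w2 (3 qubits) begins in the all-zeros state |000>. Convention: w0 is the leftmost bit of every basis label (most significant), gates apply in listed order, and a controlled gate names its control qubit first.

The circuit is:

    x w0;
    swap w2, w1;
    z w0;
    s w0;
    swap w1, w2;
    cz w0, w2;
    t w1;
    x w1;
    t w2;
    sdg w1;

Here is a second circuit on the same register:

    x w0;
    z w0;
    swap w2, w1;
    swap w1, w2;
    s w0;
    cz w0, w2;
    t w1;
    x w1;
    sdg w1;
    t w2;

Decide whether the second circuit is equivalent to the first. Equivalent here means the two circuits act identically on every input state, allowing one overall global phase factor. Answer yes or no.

Yes — the two circuits implement the same unitary up to a global phase.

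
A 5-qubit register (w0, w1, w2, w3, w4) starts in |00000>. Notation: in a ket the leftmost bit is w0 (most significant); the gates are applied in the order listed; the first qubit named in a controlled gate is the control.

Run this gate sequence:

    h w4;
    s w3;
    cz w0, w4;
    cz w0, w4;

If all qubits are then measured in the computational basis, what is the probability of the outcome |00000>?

Outcome |00000> occurs with probability 1/2. Key observation: gates 3-4 undo each other exactly, leaving only the rest of the circuit to track.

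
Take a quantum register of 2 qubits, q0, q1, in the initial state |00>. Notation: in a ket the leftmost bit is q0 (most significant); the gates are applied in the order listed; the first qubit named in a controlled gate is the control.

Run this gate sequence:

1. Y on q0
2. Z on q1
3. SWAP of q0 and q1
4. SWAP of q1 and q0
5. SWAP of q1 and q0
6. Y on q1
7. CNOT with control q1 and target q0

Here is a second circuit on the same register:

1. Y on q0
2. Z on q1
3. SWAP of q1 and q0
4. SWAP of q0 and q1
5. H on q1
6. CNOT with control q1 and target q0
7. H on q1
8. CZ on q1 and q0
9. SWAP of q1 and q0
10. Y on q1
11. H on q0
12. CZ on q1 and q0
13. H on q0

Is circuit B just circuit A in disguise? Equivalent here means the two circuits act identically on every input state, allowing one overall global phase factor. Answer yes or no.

No, they are not equivalent — no single phase factor reconciles the two unitaries.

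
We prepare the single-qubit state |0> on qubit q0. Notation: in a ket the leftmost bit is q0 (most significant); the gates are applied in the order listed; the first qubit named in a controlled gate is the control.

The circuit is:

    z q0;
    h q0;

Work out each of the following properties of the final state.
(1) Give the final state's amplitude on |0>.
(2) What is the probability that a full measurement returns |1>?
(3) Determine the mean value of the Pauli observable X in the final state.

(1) The final state's coefficient on |0> equals sqrt(2)/2.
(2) A full measurement returns |1> with probability 1/2.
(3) The expectation value of X is 1.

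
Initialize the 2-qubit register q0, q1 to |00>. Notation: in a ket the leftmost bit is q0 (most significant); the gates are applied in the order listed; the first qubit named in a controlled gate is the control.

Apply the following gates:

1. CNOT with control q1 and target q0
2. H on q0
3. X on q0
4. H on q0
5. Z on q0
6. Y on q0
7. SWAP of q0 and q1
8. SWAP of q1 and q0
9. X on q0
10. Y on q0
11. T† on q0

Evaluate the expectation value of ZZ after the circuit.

The expectation value of ZZ is -1. Key observation: the block from step 2 through step 5 cancels to the identity and can be dropped.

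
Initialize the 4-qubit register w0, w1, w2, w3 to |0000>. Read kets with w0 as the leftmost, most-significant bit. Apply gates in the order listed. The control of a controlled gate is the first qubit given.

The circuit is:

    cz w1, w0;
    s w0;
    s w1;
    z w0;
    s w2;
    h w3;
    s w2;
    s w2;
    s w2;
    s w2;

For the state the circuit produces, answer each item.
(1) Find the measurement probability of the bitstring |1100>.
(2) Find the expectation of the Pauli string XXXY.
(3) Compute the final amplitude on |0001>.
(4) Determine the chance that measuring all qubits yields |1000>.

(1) Outcome |1100> occurs with probability 0. Key observation: steps 7-10 multiply out to the identity, so the circuit reduces to the remaining gates.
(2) In the final state, XXXY has expectation 0.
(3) The final state's coefficient on |0001> equals sqrt(2)/2.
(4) Outcome |1000> occurs with probability 0.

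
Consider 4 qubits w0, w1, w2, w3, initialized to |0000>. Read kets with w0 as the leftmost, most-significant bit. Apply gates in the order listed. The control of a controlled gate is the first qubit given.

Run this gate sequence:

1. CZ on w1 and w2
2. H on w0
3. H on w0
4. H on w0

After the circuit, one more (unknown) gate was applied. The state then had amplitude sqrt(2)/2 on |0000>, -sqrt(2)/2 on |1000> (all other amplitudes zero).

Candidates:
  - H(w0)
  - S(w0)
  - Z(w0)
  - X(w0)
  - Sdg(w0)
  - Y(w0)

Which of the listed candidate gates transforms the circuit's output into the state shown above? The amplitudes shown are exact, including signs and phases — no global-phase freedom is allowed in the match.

The unique candidate consistent with the amplitudes is Z(w0). Key observation: gates 2-3 undo each other exactly, leaving only the rest of the circuit to track.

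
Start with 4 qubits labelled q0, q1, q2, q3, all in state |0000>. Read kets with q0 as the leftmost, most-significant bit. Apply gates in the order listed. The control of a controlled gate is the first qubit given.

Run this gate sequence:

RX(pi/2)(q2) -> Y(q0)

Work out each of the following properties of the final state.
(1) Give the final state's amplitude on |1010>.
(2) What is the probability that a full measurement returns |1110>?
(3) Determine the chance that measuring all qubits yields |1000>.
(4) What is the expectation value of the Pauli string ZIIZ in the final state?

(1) |1010> carries amplitude sqrt(2)/2 in the final state.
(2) Outcome |1110> occurs with probability 0.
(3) Outcome |1000> occurs with probability 1/2.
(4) The expectation value of ZIIZ is -1.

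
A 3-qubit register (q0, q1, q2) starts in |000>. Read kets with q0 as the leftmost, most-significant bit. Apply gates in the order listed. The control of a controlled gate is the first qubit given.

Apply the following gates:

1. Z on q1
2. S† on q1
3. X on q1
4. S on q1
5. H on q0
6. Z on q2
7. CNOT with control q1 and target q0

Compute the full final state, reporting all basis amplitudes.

The final amplitudes are sqrt(2)*I/2 on |010>, sqrt(2)*I/2 on |110>, and 0 on every other basis state.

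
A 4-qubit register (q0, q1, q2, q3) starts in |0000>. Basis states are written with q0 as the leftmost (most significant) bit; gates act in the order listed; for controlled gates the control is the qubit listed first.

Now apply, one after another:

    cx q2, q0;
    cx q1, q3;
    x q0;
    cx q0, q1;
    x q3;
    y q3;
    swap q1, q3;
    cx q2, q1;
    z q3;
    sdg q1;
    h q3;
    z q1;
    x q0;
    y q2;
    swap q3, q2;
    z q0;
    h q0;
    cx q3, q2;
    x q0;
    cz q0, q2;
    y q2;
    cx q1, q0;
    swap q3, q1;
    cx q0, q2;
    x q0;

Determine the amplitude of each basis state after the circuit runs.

The final amplitudes are I/2 on |0100>, -I/2 on |0110>, I/2 on |1100>, I/2 on |1110>, and 0 on every other basis state.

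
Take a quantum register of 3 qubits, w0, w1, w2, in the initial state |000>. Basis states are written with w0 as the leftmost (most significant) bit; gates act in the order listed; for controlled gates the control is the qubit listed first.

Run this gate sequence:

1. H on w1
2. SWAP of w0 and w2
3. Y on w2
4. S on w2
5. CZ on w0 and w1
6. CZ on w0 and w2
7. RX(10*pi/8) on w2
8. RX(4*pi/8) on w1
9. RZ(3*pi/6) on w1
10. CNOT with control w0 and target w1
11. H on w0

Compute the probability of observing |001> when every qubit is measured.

A full measurement returns |001> with probability 1/8 - sqrt(2)/16.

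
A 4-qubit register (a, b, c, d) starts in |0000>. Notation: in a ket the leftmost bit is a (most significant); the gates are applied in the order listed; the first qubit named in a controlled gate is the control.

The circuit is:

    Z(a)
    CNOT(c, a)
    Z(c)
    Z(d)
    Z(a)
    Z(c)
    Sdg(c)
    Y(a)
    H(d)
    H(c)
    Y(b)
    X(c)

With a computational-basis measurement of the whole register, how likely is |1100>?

Outcome |1100> occurs with probability 1/4.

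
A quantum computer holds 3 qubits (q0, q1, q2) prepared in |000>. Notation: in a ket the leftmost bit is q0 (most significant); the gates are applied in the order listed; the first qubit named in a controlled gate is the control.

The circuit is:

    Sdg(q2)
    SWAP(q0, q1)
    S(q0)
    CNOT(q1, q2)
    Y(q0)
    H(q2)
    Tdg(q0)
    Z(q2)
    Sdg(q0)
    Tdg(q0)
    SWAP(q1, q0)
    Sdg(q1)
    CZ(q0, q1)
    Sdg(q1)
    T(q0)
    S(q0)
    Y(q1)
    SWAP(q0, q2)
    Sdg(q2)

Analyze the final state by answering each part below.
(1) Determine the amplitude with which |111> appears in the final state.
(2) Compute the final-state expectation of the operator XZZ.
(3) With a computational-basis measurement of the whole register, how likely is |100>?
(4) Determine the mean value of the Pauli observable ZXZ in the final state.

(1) The final state's coefficient on |111> equals 0.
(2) The observable XZZ averages to -1.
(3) The probability of measuring |100> is 1/2.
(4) The observable ZXZ averages to 0.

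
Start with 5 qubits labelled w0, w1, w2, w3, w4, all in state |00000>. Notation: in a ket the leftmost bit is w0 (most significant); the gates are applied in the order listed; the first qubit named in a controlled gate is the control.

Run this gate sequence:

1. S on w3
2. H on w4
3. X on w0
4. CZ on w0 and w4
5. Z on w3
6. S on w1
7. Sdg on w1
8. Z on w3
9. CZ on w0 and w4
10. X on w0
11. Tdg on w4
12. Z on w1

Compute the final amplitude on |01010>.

|01010> carries amplitude 0 in the final state. Key observation: the block from step 3 through step 10 cancels to the identity and can be dropped.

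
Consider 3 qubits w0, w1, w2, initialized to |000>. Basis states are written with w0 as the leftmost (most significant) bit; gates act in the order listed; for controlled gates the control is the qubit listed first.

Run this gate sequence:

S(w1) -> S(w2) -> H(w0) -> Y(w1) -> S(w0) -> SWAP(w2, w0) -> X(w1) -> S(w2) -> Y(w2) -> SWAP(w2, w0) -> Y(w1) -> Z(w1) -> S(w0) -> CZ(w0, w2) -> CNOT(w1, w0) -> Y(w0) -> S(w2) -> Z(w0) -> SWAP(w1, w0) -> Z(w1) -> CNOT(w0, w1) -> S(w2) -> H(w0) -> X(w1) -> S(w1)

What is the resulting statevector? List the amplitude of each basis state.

The resulting statevector has amplitude 1/2 on |000>, 0 on |001>, 1/2 on |010>, 0 on |011>, -1/2 on |100>, 0 on |101>, -1/2 on |110>, 0 on |111>.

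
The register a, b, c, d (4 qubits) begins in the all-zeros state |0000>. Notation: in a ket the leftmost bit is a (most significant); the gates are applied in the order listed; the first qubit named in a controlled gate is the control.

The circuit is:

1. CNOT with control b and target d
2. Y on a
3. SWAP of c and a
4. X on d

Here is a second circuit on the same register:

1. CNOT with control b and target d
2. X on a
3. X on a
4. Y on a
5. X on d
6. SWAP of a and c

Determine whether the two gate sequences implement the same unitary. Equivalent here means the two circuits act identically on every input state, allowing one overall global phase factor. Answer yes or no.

Yes: on every input state the two circuits agree up to one overall phase factor.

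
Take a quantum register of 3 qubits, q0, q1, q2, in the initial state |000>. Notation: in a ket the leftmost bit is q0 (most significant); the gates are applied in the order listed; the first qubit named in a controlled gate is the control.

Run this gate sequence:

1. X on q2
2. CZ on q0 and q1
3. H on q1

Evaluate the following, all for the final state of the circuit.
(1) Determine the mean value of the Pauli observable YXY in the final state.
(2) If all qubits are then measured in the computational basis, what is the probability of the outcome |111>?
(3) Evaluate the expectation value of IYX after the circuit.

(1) In the final state, YXY has expectation 0.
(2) The probability of measuring |111> is 0.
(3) The expectation value of IYX is 0.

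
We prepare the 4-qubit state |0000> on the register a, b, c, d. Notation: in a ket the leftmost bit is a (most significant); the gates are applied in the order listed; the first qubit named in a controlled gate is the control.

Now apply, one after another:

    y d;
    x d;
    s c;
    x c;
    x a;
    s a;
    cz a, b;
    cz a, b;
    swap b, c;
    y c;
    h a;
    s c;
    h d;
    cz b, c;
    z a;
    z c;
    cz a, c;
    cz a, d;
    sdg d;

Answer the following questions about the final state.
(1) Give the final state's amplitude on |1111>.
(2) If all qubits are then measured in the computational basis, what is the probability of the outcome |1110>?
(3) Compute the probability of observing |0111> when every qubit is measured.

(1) |1111> carries amplitude -I/2 in the final state. Key observation: steps 7-8 multiply out to the identity, so the circuit reduces to the remaining gates.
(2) A full measurement returns |1110> with probability 1/4.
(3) A full measurement returns |0111> with probability 1/4.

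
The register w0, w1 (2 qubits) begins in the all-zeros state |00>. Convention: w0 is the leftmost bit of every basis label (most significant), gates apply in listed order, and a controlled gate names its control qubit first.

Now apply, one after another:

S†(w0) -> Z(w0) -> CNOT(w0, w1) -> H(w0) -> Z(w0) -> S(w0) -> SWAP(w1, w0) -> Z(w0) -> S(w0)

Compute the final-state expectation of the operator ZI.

The expectation value of ZI is 1.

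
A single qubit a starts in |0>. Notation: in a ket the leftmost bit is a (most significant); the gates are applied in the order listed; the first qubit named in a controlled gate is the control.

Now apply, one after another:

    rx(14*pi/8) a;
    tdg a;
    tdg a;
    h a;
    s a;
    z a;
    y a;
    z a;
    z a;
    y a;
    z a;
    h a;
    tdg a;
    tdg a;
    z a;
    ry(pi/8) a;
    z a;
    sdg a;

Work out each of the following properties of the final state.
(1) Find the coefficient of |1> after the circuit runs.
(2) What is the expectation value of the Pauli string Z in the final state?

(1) |1> carries amplitude -sqrt(1/2 - sqrt(2)/4)*sin(pi/16)/2 + sqrt(sqrt(2)/4 + 1/2)*sin(pi/16)/2 + sqrt(1/2 - sqrt(2)/4)*cos(pi/16)/2 + sqrt(sqrt(2)/4 + 1/2)*cos(pi/16)/2 - I*sqrt(sqrt(2)/4 + 1/2)*cos(pi/16)/2 - I*sqrt(sqrt(2)/4 + 1/2)*sin(pi/16)/2 - I*sqrt(1/2 - sqrt(2)/4)*sin(pi/16)/2 + I*sqrt(1/2 - sqrt(2)/4)*cos(pi/16)/2 in the final state. Key observation: steps 6-11 multiply out to the identity, so the circuit reduces to the remaining gates.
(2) The observable Z averages to -sqrt(4 - 2*sqrt(2))/4.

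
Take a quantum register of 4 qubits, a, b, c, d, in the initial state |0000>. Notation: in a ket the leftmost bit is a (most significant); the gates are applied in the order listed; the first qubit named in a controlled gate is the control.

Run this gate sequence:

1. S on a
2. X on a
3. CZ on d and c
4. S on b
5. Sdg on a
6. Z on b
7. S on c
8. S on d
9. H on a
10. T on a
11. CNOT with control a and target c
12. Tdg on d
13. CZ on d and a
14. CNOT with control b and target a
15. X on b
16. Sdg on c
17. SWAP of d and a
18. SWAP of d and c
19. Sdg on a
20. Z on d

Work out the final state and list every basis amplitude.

The final amplitudes are -sqrt(2)*I/2 on |0100>, -sqrt(2)*exp(I*pi/4)/2 on |0111>, and 0 on every other basis state.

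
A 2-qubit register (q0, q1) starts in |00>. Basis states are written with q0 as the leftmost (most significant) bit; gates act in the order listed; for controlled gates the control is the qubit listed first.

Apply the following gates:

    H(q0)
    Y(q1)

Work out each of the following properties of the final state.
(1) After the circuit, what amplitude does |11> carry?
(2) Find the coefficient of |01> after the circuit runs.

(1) The final state's coefficient on |11> equals sqrt(2)*I/2.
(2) The amplitude on |01> is sqrt(2)*I/2.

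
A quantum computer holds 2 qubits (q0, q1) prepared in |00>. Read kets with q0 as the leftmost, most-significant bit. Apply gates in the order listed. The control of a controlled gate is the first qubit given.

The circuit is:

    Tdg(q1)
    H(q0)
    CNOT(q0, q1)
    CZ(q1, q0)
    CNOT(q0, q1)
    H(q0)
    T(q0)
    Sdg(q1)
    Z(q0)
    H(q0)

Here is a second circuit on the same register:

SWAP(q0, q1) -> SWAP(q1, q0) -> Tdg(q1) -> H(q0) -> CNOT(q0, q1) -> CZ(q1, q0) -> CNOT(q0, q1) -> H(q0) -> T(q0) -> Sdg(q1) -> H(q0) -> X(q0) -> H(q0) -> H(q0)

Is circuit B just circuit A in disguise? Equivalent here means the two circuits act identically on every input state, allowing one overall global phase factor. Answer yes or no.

Yes — the two circuits implement the same unitary up to a global phase.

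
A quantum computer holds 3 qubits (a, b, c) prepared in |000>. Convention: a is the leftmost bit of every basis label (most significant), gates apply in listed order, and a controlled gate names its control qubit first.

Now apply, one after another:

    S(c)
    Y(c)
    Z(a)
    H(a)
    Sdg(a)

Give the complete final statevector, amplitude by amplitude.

The final amplitudes are sqrt(2)*I/2 on |001>, sqrt(2)/2 on |101>, and 0 on every other basis state.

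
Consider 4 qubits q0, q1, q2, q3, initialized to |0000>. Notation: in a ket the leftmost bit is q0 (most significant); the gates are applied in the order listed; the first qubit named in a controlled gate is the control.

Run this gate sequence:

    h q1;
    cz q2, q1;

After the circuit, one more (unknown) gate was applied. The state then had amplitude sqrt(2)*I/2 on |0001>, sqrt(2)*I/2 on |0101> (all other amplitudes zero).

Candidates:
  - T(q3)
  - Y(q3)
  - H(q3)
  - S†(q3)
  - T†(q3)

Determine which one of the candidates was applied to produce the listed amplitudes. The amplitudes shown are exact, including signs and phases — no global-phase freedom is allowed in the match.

It was Y(q3) that produced the state shown.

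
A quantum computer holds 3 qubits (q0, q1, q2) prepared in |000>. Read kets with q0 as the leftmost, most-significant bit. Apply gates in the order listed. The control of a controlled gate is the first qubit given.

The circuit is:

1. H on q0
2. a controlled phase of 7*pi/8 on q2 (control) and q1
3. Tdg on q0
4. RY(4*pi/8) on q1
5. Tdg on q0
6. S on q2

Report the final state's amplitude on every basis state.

The resulting statevector has amplitude 1/2 on |000>, 0 on |001>, 1/2 on |010>, 0 on |011>, -I/2 on |100>, 0 on |101>, -I/2 on |110>, 0 on |111>.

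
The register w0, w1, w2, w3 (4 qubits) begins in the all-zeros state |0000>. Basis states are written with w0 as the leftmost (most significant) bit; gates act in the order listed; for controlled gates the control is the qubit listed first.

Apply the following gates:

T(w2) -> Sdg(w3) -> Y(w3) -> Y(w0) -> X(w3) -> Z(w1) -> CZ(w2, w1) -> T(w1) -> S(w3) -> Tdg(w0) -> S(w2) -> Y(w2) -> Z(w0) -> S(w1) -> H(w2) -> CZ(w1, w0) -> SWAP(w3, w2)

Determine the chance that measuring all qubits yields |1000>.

The probability of measuring |1000> is 1/2.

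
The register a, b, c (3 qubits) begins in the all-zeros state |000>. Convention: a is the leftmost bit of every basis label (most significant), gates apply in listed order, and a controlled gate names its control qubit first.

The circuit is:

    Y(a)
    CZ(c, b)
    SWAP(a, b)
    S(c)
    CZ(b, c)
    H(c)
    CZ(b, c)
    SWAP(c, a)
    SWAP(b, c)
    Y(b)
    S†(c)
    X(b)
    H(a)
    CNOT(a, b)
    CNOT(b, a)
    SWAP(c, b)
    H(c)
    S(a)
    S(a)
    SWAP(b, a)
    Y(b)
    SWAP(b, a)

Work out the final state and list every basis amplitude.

After the circuit, the state carries amplitude -sqrt(2)/2 on |110>, sqrt(2)/2 on |111>, and 0 on every other basis state.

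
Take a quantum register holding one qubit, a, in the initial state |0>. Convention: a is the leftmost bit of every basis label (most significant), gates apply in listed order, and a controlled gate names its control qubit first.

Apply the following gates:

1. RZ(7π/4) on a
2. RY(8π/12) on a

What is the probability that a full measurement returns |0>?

A full measurement returns |0> with probability 1/4.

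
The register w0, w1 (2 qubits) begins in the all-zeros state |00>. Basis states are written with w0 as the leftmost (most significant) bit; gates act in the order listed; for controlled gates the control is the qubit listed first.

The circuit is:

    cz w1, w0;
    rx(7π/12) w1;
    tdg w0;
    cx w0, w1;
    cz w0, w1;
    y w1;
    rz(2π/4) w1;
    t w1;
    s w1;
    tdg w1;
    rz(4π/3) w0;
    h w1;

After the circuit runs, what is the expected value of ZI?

In the final state, ZI has expectation 1.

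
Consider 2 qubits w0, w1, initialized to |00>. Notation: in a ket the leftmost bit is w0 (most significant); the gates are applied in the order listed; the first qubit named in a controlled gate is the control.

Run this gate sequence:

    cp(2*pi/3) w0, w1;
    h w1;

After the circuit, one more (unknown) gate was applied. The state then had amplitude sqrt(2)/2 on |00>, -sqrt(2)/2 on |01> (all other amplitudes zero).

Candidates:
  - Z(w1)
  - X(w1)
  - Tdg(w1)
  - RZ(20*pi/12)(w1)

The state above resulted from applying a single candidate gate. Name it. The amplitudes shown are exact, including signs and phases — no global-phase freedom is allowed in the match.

The applied gate was Z(w1).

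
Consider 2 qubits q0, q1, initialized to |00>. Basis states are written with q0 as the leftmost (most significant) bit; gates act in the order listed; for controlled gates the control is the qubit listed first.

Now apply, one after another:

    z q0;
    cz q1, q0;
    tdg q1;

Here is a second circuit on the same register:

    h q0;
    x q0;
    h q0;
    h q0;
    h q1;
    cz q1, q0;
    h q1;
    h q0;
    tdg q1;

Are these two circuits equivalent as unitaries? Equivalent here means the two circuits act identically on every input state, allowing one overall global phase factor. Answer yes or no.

No: there is an input state on which the two circuits produce genuinely different outputs (not merely differing by a phase).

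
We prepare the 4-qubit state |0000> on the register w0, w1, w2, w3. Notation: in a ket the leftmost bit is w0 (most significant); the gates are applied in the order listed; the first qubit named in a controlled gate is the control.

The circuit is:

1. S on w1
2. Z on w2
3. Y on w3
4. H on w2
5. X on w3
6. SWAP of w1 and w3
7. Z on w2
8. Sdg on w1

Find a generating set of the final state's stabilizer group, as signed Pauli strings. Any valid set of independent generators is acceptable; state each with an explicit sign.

One valid set of independent stabilizer generators is -IIXI, +ZIII, +IZII, +IIIZ (any independent generating set of the same group is equally correct).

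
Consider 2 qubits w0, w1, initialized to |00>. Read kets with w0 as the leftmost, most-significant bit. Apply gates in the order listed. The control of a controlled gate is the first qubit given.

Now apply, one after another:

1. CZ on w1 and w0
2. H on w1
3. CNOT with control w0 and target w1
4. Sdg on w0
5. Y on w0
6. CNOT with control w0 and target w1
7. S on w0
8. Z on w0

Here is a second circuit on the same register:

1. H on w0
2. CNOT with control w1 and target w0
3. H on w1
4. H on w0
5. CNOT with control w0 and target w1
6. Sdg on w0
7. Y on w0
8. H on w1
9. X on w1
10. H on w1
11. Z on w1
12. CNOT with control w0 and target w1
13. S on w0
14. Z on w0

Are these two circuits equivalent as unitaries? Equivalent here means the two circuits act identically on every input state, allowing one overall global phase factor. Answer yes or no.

Yes, they are equivalent — the unitaries differ by at most a global phase.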